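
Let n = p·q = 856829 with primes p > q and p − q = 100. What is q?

Since p = q + 100, we have 856829 = q(q + 100), so q² + 100q − 856829 = 0.
Discriminant: 100² + 4·856829 = 10000 + 3427316 = 3437316; √3437316 = 1854.
q = (−100 + 1854)/2 = 877, and p = q + 100 = 977.
Check: 877 · 977 = 856829.

877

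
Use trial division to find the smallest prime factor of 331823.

331823 is odd.
Digit sum 20, not divisible by 3.
Ends in 3: not divisible by 5.
7: 331823 = 7·47403 + 2
11: 331823 = 11·30165 + 8
13: 331823 = 13·25524 + 11
17: 331823 = 17·19519

17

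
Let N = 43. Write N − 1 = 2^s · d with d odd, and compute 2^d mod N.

43 − 1 = 42 = 2^1 · 21, so d = 21.
2^1 ≡ 2 (mod 43)
2^2 ≡ 2^2 = 4 ≡ 4 (mod 43)
2^4 ≡ 4^2 = 16 ≡ 16 (mod 43)
2^8 ≡ 16^2 = 256 ≡ 41 (mod 43)
2^16 ≡ 41^2 = 1681 ≡ 4 (mod 43)
21 = 16 + 4 + 1 in binary powers of 2.
So 2^21 ≡ 4 · 16 · 2 ≡ 42 (mod 43).
Since 2^d ≡ 42 (mod 43), base 2 does not prove 43 composite.

42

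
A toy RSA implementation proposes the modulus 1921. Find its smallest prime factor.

17

1921 is odd.
Digit sum 13, not divisible by 3.
Ends in 1: not divisible by 5.
7: 1921 = 7·274 + 3
11: 1921 = 11·174 + 7
13: 1921 = 13·147 + 10
17: 1921 = 17·113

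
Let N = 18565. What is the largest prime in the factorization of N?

79

18565 = 5 · 3713
3713 = 47 · 79
79 is prime.
So 18565 = 5 · 47 · 79; the largest prime factor is 79.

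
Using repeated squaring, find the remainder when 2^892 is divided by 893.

777

2^1 ≡ 2 (mod 893)
2^2 ≡ 2^2 = 4 ≡ 4 (mod 893)
2^4 ≡ 4^2 = 16 ≡ 16 (mod 893)
2^8 ≡ 16^2 = 256 ≡ 256 (mod 893)
2^16 ≡ 256^2 = 65536 ≡ 347 (mod 893)
2^32 ≡ 347^2 = 120409 ≡ 747 (mod 893)
2^64 ≡ 747^2 = 558009 ≡ 777 (mod 893)
2^128 ≡ 777^2 = 603729 ≡ 61 (mod 893)
2^256 ≡ 61^2 = 3721 ≡ 149 (mod 893)
2^512 ≡ 149^2 = 22201 ≡ 769 (mod 893)
892 = 512 + 256 + 64 + 32 + 16 + 8 + 4 in binary powers of 2.
So 2^892 ≡ 769 · 149 · 777 · 747 · 347 · 256 · 16 ≡ 777 (mod 893).
Since 777 ≠ 1, base 2 is a Fermat witness: 893 is composite.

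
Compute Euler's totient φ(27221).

Factor: 27221 = 163 · 167.
φ(27221) = (163−1) · (167−1) = 162 · 166 = 26892.

26892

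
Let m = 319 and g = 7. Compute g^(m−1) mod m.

53

7^1 ≡ 7 (mod 319)
7^2 ≡ 7^2 = 49 ≡ 49 (mod 319)
7^4 ≡ 49^2 = 2401 ≡ 168 (mod 319)
7^8 ≡ 168^2 = 28224 ≡ 152 (mod 319)
7^16 ≡ 152^2 = 23104 ≡ 136 (mod 319)
7^32 ≡ 136^2 = 18496 ≡ 313 (mod 319)
7^64 ≡ 313^2 = 97969 ≡ 36 (mod 319)
7^128 ≡ 36^2 = 1296 ≡ 20 (mod 319)
7^256 ≡ 20^2 = 400 ≡ 81 (mod 319)
318 = 256 + 32 + 16 + 8 + 4 + 2 in binary powers of 2.
So 7^318 ≡ 81 · 313 · 136 · 152 · 168 · 49 ≡ 53 (mod 319).
Since 53 ≠ 1, base 7 is a Fermat witness: 319 is composite.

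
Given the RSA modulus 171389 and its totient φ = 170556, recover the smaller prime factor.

φ(n) = (p−1)(q−1) = n − (p+q) + 1, so p + q = 171389 − 170556 + 1 = 834.
p and q are the roots of t² − 834t + 171389 = 0.
Discriminant: 834² − 4·171389 = 695556 − 685556 = 10000; √10000 = 100.
q = (834 − 100)/2 = 367, p = (834 + 100)/2 = 467.
Check: 367 · 467 = 171389.

367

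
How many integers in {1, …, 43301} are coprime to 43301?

39312

Factor: 43301 = 19 · 43 · 53.
φ(43301) = (19−1) · (43−1) · (53−1) = 18 · 42 · 52 = 39312.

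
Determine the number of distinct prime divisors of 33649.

4

33649 = 7 · 4807
4807 = 11 · 437
437 = 19 · 23
33649 = 7 · 11 · 19 · 23, which has 4 distinct prime factors.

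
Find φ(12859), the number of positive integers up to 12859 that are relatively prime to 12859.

9960

Factor: 12859 = 7 · 11 · 167.
φ(12859) = (7−1) · (11−1) · (167−1) = 6 · 10 · 166 = 9960.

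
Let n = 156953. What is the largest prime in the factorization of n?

156953 = 31 · 5063
5063 = 61 · 83
83 is prime.
So 156953 = 31 · 61 · 83; the largest prime factor is 83.

83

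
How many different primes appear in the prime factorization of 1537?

1537 = 29 · 53
1537 = 29 · 53, which has 2 distinct prime factors.

2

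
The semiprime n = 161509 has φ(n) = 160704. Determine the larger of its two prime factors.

φ(n) = (p−1)(q−1) = n − (p+q) + 1, so p + q = 161509 − 160704 + 1 = 806.
p and q are the roots of t² − 806t + 161509 = 0.
Discriminant: 806² − 4·161509 = 649636 − 646036 = 3600; √3600 = 60.
q = (806 − 60)/2 = 373, p = (806 + 60)/2 = 433.
Check: 373 · 433 = 161509.

433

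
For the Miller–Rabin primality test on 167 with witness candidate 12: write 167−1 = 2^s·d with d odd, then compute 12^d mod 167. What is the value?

167 − 1 = 166 = 2^1 · 83, so d = 83.
12^1 ≡ 12 (mod 167)
12^2 ≡ 12^2 = 144 ≡ 144 (mod 167)
12^4 ≡ 144^2 = 20736 ≡ 28 (mod 167)
12^8 ≡ 28^2 = 784 ≡ 116 (mod 167)
12^16 ≡ 116^2 = 13456 ≡ 96 (mod 167)
12^32 ≡ 96^2 = 9216 ≡ 31 (mod 167)
12^64 ≡ 31^2 = 961 ≡ 126 (mod 167)
83 = 64 + 16 + 2 + 1 in binary powers of 2.
So 12^83 ≡ 126 · 96 · 144 · 12 ≡ 1 (mod 167).
Since 12^d ≡ 1 (mod 167), base 12 does not prove 167 composite.

1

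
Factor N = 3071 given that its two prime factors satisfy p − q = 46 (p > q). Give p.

Since p = q + 46, we have 3071 = q(q + 46), so q² + 46q − 3071 = 0.
Discriminant: 46² + 4·3071 = 2116 + 12284 = 14400; √14400 = 120.
q = (−46 + 120)/2 = 37, and p = q + 46 = 83.
Check: 37 · 83 = 3071.

83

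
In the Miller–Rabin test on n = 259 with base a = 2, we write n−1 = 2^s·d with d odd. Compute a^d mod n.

29

259 − 1 = 258 = 2^1 · 129, so d = 129.
2^1 ≡ 2 (mod 259)
2^2 ≡ 2^2 = 4 ≡ 4 (mod 259)
2^4 ≡ 4^2 = 16 ≡ 16 (mod 259)
2^8 ≡ 16^2 = 256 ≡ 256 (mod 259)
2^16 ≡ 256^2 = 65536 ≡ 9 (mod 259)
2^32 ≡ 9^2 = 81 ≡ 81 (mod 259)
2^64 ≡ 81^2 = 6561 ≡ 86 (mod 259)
2^128 ≡ 86^2 = 7396 ≡ 144 (mod 259)
129 = 128 + 1 in binary powers of 2.
So 2^129 ≡ 144 · 2 ≡ 29 (mod 259).
Squaring chain: 29; never reaches −1, so base 2 is a Miller–Rabin witness that 259 is composite.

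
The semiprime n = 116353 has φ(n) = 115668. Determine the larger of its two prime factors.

379

φ(n) = (p−1)(q−1) = n − (p+q) + 1, so p + q = 116353 − 115668 + 1 = 686.
p and q are the roots of t² − 686t + 116353 = 0.
Discriminant: 686² − 4·116353 = 470596 − 465412 = 5184; √5184 = 72.
q = (686 − 72)/2 = 307, p = (686 + 72)/2 = 379.
Check: 307 · 379 = 116353.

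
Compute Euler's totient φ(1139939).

Factor: 1139939 = 59 · 139^2.
φ(1139939) = (59−1) · 139^1·(139−1) = 58 · 19182 = 1112556.

1112556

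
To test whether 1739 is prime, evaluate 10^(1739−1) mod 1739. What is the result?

1231

10^1 ≡ 10 (mod 1739)
10^2 ≡ 10^2 = 100 ≡ 100 (mod 1739)
10^4 ≡ 100^2 = 10000 ≡ 1305 (mod 1739)
10^8 ≡ 1305^2 = 1703025 ≡ 544 (mod 1739)
10^16 ≡ 544^2 = 295936 ≡ 306 (mod 1739)
10^32 ≡ 306^2 = 93636 ≡ 1469 (mod 1739)
10^64 ≡ 1469^2 = 2157961 ≡ 1601 (mod 1739)
10^128 ≡ 1601^2 = 2563201 ≡ 1654 (mod 1739)
10^256 ≡ 1654^2 = 2735716 ≡ 269 (mod 1739)
10^512 ≡ 269^2 = 72361 ≡ 1062 (mod 1739)
10^1024 ≡ 1062^2 = 1127844 ≡ 972 (mod 1739)
1738 = 1024 + 512 + 128 + 64 + 8 + 2 in binary powers of 2.
So 10^1738 ≡ 972 · 1062 · 1654 · 1601 · 544 · 100 ≡ 1231 (mod 1739).
Since 1231 ≠ 1, base 10 is a Fermat witness: 1739 is composite.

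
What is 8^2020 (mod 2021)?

1860

8^1 ≡ 8 (mod 2021)
8^2 ≡ 8^2 = 64 ≡ 64 (mod 2021)
8^4 ≡ 64^2 = 4096 ≡ 54 (mod 2021)
8^8 ≡ 54^2 = 2916 ≡ 895 (mod 2021)
8^16 ≡ 895^2 = 801025 ≡ 709 (mod 2021)
8^32 ≡ 709^2 = 502681 ≡ 1473 (mod 2021)
8^64 ≡ 1473^2 = 2169729 ≡ 1196 (mod 2021)
8^128 ≡ 1196^2 = 1430416 ≡ 1569 (mod 2021)
8^256 ≡ 1569^2 = 2461761 ≡ 183 (mod 2021)
8^512 ≡ 183^2 = 33489 ≡ 1153 (mod 2021)
8^1024 ≡ 1153^2 = 1329409 ≡ 1612 (mod 2021)
2020 = 1024 + 512 + 256 + 128 + 64 + 32 + 4 in binary powers of 2.
So 8^2020 ≡ 1612 · 1153 · 183 · 1569 · 1196 · 1473 · 54 ≡ 1860 (mod 2021).
Since 1860 ≠ 1, base 8 is a Fermat witness: 2021 is composite.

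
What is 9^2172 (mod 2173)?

9^1 ≡ 9 (mod 2173)
9^2 ≡ 9^2 = 81 ≡ 81 (mod 2173)
9^4 ≡ 81^2 = 6561 ≡ 42 (mod 2173)
9^8 ≡ 42^2 = 1764 ≡ 1764 (mod 2173)
9^16 ≡ 1764^2 = 3111696 ≡ 2133 (mod 2173)
9^32 ≡ 2133^2 = 4549689 ≡ 1600 (mod 2173)
9^64 ≡ 1600^2 = 2560000 ≡ 206 (mod 2173)
9^128 ≡ 206^2 = 42436 ≡ 1149 (mod 2173)
9^256 ≡ 1149^2 = 1320201 ≡ 1190 (mod 2173)
9^512 ≡ 1190^2 = 1416100 ≡ 1477 (mod 2173)
9^1024 ≡ 1477^2 = 2181529 ≡ 2010 (mod 2173)
9^2048 ≡ 2010^2 = 4040100 ≡ 493 (mod 2173)
2172 = 2048 + 64 + 32 + 16 + 8 + 4 in binary powers of 2.
So 9^2172 ≡ 493 · 206 · 1600 · 2133 · 1764 · 42 ≡ 1846 (mod 2173).
Since 1846 ≠ 1, base 9 is a Fermat witness: 2173 is composite.

1846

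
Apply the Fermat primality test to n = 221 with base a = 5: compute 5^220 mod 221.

5^1 ≡ 5 (mod 221)
5^2 ≡ 5^2 = 25 ≡ 25 (mod 221)
5^4 ≡ 25^2 = 625 ≡ 183 (mod 221)
5^8 ≡ 183^2 = 33489 ≡ 118 (mod 221)
5^16 ≡ 118^2 = 13924 ≡ 1 (mod 221)
5^32 ≡ 1^2 = 1 ≡ 1 (mod 221)
5^64 ≡ 1^2 = 1 ≡ 1 (mod 221)
5^128 ≡ 1^2 = 1 ≡ 1 (mod 221)
220 = 128 + 64 + 16 + 8 + 4 in binary powers of 2.
So 5^220 ≡ 1 · 1 · 1 · 118 · 183 ≡ 157 (mod 221).
Since 157 ≠ 1, base 5 is a Fermat witness: 221 is composite.

157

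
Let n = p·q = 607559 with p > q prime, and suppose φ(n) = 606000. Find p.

φ(n) = (p−1)(q−1) = n − (p+q) + 1, so p + q = 607559 − 606000 + 1 = 1560.
p and q are the roots of t² − 1560t + 607559 = 0.
Discriminant: 1560² − 4·607559 = 2433600 − 2430236 = 3364; √3364 = 58.
q = (1560 − 58)/2 = 751, p = (1560 + 58)/2 = 809.
Check: 751 · 809 = 607559.

809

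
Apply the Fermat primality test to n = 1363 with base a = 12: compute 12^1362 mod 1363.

202

12^1 ≡ 12 (mod 1363)
12^2 ≡ 12^2 = 144 ≡ 144 (mod 1363)
12^4 ≡ 144^2 = 20736 ≡ 291 (mod 1363)
12^8 ≡ 291^2 = 84681 ≡ 175 (mod 1363)
12^16 ≡ 175^2 = 30625 ≡ 639 (mod 1363)
12^32 ≡ 639^2 = 408321 ≡ 784 (mod 1363)
12^64 ≡ 784^2 = 614656 ≡ 1306 (mod 1363)
12^128 ≡ 1306^2 = 1705636 ≡ 523 (mod 1363)
12^256 ≡ 523^2 = 273529 ≡ 929 (mod 1363)
12^512 ≡ 929^2 = 863041 ≡ 262 (mod 1363)
12^1024 ≡ 262^2 = 68644 ≡ 494 (mod 1363)
1362 = 1024 + 256 + 64 + 16 + 2 in binary powers of 2.
So 12^1362 ≡ 494 · 929 · 1306 · 639 · 144 ≡ 202 (mod 1363).
Since 202 ≠ 1, base 12 is a Fermat witness: 1363 is composite.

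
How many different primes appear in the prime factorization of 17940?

17940 = 2^2 · 4485
4485 = 3 · 1495
1495 = 5 · 299
299 = 13 · 23
17940 = 2^2 · 3 · 5 · 13 · 23, which has 5 distinct prime factors.

5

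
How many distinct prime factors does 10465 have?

4

10465 = 5 · 2093
2093 = 7 · 299
299 = 13 · 23
10465 = 5 · 7 · 13 · 23, which has 4 distinct prime factors.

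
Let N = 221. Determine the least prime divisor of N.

221 is odd.
Digit sum 5, not divisible by 3.
Ends in 1: not divisible by 5.
7: 221 = 7·31 + 4
11: 221 = 11·20 + 1
13: 221 = 13·17

13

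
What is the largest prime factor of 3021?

3021 = 3 · 1007
1007 = 19 · 53
53 is prime.
So 3021 = 3 · 19 · 53; the largest prime factor is 53.

53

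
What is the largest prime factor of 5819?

5819 = 11 · 529
529 = 23 · 23
23 = 23 · 1
So 5819 = 11 · 23^2; the largest prime factor is 23.

23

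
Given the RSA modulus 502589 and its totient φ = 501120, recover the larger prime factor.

φ(n) = (p−1)(q−1) = n − (p+q) + 1, so p + q = 502589 − 501120 + 1 = 1470.
p and q are the roots of t² − 1470t + 502589 = 0.
Discriminant: 1470² − 4·502589 = 2160900 − 2010356 = 150544; √150544 = 388.
q = (1470 − 388)/2 = 541, p = (1470 + 388)/2 = 929.
Check: 541 · 929 = 502589.

929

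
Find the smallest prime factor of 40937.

13

40937 is odd.
Digit sum 23, not divisible by 3.
Ends in 7: not divisible by 5.
7: 40937 = 7·5848 + 1
11: 40937 = 11·3721 + 6
13: 40937 = 13·3149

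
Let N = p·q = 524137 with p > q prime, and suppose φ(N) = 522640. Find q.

φ(n) = (p−1)(q−1) = n − (p+q) + 1, so p + q = 524137 − 522640 + 1 = 1498.
p and q are the roots of t² − 1498t + 524137 = 0.
Discriminant: 1498² − 4·524137 = 2244004 − 2096548 = 147456; √147456 = 384.
q = (1498 − 384)/2 = 557, p = (1498 + 384)/2 = 941.
Check: 557 · 941 = 524137.

557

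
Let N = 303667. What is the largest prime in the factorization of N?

71

303667 = 7 · 43381
43381 = 13 · 3337
3337 = 47 · 71
71 is prime.
So 303667 = 7 · 13 · 47 · 71; the largest prime factor is 71.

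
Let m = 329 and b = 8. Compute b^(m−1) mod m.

260

8^1 ≡ 8 (mod 329)
8^2 ≡ 8^2 = 64 ≡ 64 (mod 329)
8^4 ≡ 64^2 = 4096 ≡ 148 (mod 329)
8^8 ≡ 148^2 = 21904 ≡ 190 (mod 329)
8^16 ≡ 190^2 = 36100 ≡ 239 (mod 329)
8^32 ≡ 239^2 = 57121 ≡ 204 (mod 329)
8^64 ≡ 204^2 = 41616 ≡ 162 (mod 329)
8^128 ≡ 162^2 = 26244 ≡ 253 (mod 329)
8^256 ≡ 253^2 = 64009 ≡ 183 (mod 329)
328 = 256 + 64 + 8 in binary powers of 2.
So 8^328 ≡ 183 · 162 · 190 ≡ 260 (mod 329).
Since 260 ≠ 1, base 8 is a Fermat witness: 329 is composite.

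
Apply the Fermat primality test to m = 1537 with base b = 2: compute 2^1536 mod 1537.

2^1 ≡ 2 (mod 1537)
2^2 ≡ 2^2 = 4 ≡ 4 (mod 1537)
2^4 ≡ 4^2 = 16 ≡ 16 (mod 1537)
2^8 ≡ 16^2 = 256 ≡ 256 (mod 1537)
2^16 ≡ 256^2 = 65536 ≡ 982 (mod 1537)
2^32 ≡ 982^2 = 964324 ≡ 625 (mod 1537)
2^64 ≡ 625^2 = 390625 ≡ 227 (mod 1537)
2^128 ≡ 227^2 = 51529 ≡ 808 (mod 1537)
2^256 ≡ 808^2 = 652864 ≡ 1176 (mod 1537)
2^512 ≡ 1176^2 = 1382976 ≡ 1213 (mod 1537)
2^1024 ≡ 1213^2 = 1471369 ≡ 460 (mod 1537)
1536 = 1024 + 512 in binary powers of 2.
So 2^1536 ≡ 460 · 1213 ≡ 49 (mod 1537).
Since 49 ≠ 1, base 2 is a Fermat witness: 1537 is composite.

49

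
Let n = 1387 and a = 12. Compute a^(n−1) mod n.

12^1 ≡ 12 (mod 1387)
12^2 ≡ 12^2 = 144 ≡ 144 (mod 1387)
12^4 ≡ 144^2 = 20736 ≡ 1318 (mod 1387)
12^8 ≡ 1318^2 = 1737124 ≡ 600 (mod 1387)
12^16 ≡ 600^2 = 360000 ≡ 767 (mod 1387)
12^32 ≡ 767^2 = 588289 ≡ 201 (mod 1387)
12^64 ≡ 201^2 = 40401 ≡ 178 (mod 1387)
12^128 ≡ 178^2 = 31684 ≡ 1170 (mod 1387)
12^256 ≡ 1170^2 = 1368900 ≡ 1318 (mod 1387)
12^512 ≡ 1318^2 = 1737124 ≡ 600 (mod 1387)
12^1024 ≡ 600^2 = 360000 ≡ 767 (mod 1387)
1386 = 1024 + 256 + 64 + 32 + 8 + 2 in binary powers of 2.
So 12^1386 ≡ 767 · 1318 · 178 · 201 · 600 · 144 ≡ 875 (mod 1387).
Since 875 ≠ 1, base 12 is a Fermat witness: 1387 is composite.

875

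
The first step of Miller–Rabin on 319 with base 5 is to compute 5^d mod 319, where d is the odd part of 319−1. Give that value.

319 − 1 = 318 = 2^1 · 159, so d = 159.
5^1 ≡ 5 (mod 319)
5^2 ≡ 5^2 = 25 ≡ 25 (mod 319)
5^4 ≡ 25^2 = 625 ≡ 306 (mod 319)
5^8 ≡ 306^2 = 93636 ≡ 169 (mod 319)
5^16 ≡ 169^2 = 28561 ≡ 170 (mod 319)
5^32 ≡ 170^2 = 28900 ≡ 190 (mod 319)
5^64 ≡ 190^2 = 36100 ≡ 53 (mod 319)
5^128 ≡ 53^2 = 2809 ≡ 257 (mod 319)
159 = 128 + 16 + 8 + 4 + 2 + 1 in binary powers of 2.
So 5^159 ≡ 257 · 170 · 169 · 306 · 25 · 5 ≡ 196 (mod 319).
Squaring chain: 196; never reaches −1, so base 5 is a Miller–Rabin witness that 319 is composite.

196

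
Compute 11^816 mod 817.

666

11^1 ≡ 11 (mod 817)
11^2 ≡ 11^2 = 121 ≡ 121 (mod 817)
11^4 ≡ 121^2 = 14641 ≡ 752 (mod 817)
11^8 ≡ 752^2 = 565504 ≡ 140 (mod 817)
11^16 ≡ 140^2 = 19600 ≡ 809 (mod 817)
11^32 ≡ 809^2 = 654481 ≡ 64 (mod 817)
11^64 ≡ 64^2 = 4096 ≡ 11 (mod 817)
11^128 ≡ 11^2 = 121 ≡ 121 (mod 817)
11^256 ≡ 121^2 = 14641 ≡ 752 (mod 817)
11^512 ≡ 752^2 = 565504 ≡ 140 (mod 817)
816 = 512 + 256 + 32 + 16 in binary powers of 2.
So 11^816 ≡ 140 · 752 · 64 · 809 ≡ 666 (mod 817).
Since 666 ≠ 1, base 11 is a Fermat witness: 817 is composite.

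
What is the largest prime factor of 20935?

79

20935 = 5 · 4187
4187 = 53 · 79
79 is prime.
So 20935 = 5 · 53 · 79; the largest prime factor is 79.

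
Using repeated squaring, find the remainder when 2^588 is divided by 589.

2^1 ≡ 2 (mod 589)
2^2 ≡ 2^2 = 4 ≡ 4 (mod 589)
2^4 ≡ 4^2 = 16 ≡ 16 (mod 589)
2^8 ≡ 16^2 = 256 ≡ 256 (mod 589)
2^16 ≡ 256^2 = 65536 ≡ 157 (mod 589)
2^32 ≡ 157^2 = 24649 ≡ 500 (mod 589)
2^64 ≡ 500^2 = 250000 ≡ 264 (mod 589)
2^128 ≡ 264^2 = 69696 ≡ 194 (mod 589)
2^256 ≡ 194^2 = 37636 ≡ 529 (mod 589)
2^512 ≡ 529^2 = 279841 ≡ 66 (mod 589)
588 = 512 + 64 + 8 + 4 in binary powers of 2.
So 2^588 ≡ 66 · 264 · 256 · 16 ≡ 163 (mod 589).
Since 163 ≠ 1, base 2 is a Fermat witness: 589 is composite.

163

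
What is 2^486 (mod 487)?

2^1 ≡ 2 (mod 487)
2^2 ≡ 2^2 = 4 ≡ 4 (mod 487)
2^4 ≡ 4^2 = 16 ≡ 16 (mod 487)
2^8 ≡ 16^2 = 256 ≡ 256 (mod 487)
2^16 ≡ 256^2 = 65536 ≡ 278 (mod 487)
2^32 ≡ 278^2 = 77284 ≡ 338 (mod 487)
2^64 ≡ 338^2 = 114244 ≡ 286 (mod 487)
2^128 ≡ 286^2 = 81796 ≡ 467 (mod 487)
2^256 ≡ 467^2 = 218089 ≡ 400 (mod 487)
486 = 256 + 128 + 64 + 32 + 4 + 2 in binary powers of 2.
So 2^486 ≡ 400 · 467 · 286 · 338 · 16 · 4 ≡ 1 (mod 487).
Since the result is 1, base 2 gives no evidence that 487 is composite.

1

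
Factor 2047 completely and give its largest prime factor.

2047 = 23 · 89
89 is prime.
So 2047 = 23 · 89; the largest prime factor is 89.

89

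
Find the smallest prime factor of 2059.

29

2059 is odd.
Digit sum 16, not divisible by 3.
Ends in 9: not divisible by 5.
7: 2059 = 7·294 + 1
11: 2059 = 11·187 + 2
13: 2059 = 13·158 + 5
17: 2059 = 17·121 + 2
19: 2059 = 19·108 + 7
23: 2059 = 23·89 + 12
29: 2059 = 29·71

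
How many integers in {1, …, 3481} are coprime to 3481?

3422

Factor: 3481 = 59^2.
φ(3481) = 59^1·(59−1) = 3422.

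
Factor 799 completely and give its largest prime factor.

799 = 17 · 47
47 is prime.
So 799 = 17 · 47; the largest prime factor is 47.

47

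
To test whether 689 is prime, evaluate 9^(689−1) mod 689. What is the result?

100

9^1 ≡ 9 (mod 689)
9^2 ≡ 9^2 = 81 ≡ 81 (mod 689)
9^4 ≡ 81^2 = 6561 ≡ 360 (mod 689)
9^8 ≡ 360^2 = 129600 ≡ 68 (mod 689)
9^16 ≡ 68^2 = 4624 ≡ 490 (mod 689)
9^32 ≡ 490^2 = 240100 ≡ 328 (mod 689)
9^64 ≡ 328^2 = 107584 ≡ 100 (mod 689)
9^128 ≡ 100^2 = 10000 ≡ 354 (mod 689)
9^256 ≡ 354^2 = 125316 ≡ 607 (mod 689)
9^512 ≡ 607^2 = 368449 ≡ 523 (mod 689)
688 = 512 + 128 + 32 + 16 in binary powers of 2.
So 9^688 ≡ 523 · 354 · 328 · 490 ≡ 100 (mod 689).
Since 100 ≠ 1, base 9 is a Fermat witness: 689 is composite.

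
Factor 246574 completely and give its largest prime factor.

97

246574 = 2 · 123287
123287 = 31 · 3977
3977 = 41 · 97
97 is prime.
So 246574 = 2 · 31 · 41 · 97; the largest prime factor is 97.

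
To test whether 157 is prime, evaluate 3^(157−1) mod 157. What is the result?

1

3^1 ≡ 3 (mod 157)
3^2 ≡ 3^2 = 9 ≡ 9 (mod 157)
3^4 ≡ 9^2 = 81 ≡ 81 (mod 157)
3^8 ≡ 81^2 = 6561 ≡ 124 (mod 157)
3^16 ≡ 124^2 = 15376 ≡ 147 (mod 157)
3^32 ≡ 147^2 = 21609 ≡ 100 (mod 157)
3^64 ≡ 100^2 = 10000 ≡ 109 (mod 157)
3^128 ≡ 109^2 = 11881 ≡ 106 (mod 157)
156 = 128 + 16 + 8 + 4 in binary powers of 2.
So 3^156 ≡ 106 · 147 · 124 · 81 ≡ 1 (mod 157).
Since the result is 1, base 3 gives no evidence that 157 is composite.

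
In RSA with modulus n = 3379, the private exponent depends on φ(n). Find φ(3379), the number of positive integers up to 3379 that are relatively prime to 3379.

3240

Factor: 3379 = 31 · 109.
φ(3379) = (31−1) · (109−1) = 30 · 108 = 3240.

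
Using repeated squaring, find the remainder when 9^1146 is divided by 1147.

1062

9^1 ≡ 9 (mod 1147)
9^2 ≡ 9^2 = 81 ≡ 81 (mod 1147)
9^4 ≡ 81^2 = 6561 ≡ 826 (mod 1147)
9^8 ≡ 826^2 = 682276 ≡ 958 (mod 1147)
9^16 ≡ 958^2 = 917764 ≡ 164 (mod 1147)
9^32 ≡ 164^2 = 26896 ≡ 515 (mod 1147)
9^64 ≡ 515^2 = 265225 ≡ 268 (mod 1147)
9^128 ≡ 268^2 = 71824 ≡ 710 (mod 1147)
9^256 ≡ 710^2 = 504100 ≡ 567 (mod 1147)
9^512 ≡ 567^2 = 321489 ≡ 329 (mod 1147)
9^1024 ≡ 329^2 = 108241 ≡ 423 (mod 1147)
1146 = 1024 + 64 + 32 + 16 + 8 + 2 in binary powers of 2.
So 9^1146 ≡ 423 · 268 · 515 · 164 · 958 · 81 ≡ 1062 (mod 1147).
Since 1062 ≠ 1, base 9 is a Fermat witness: 1147 is composite.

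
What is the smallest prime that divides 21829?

83

21829 is odd.
Digit sum 22, not divisible by 3.
Ends in 9: not divisible by 5.
7: 21829 = 7·3118 + 3
11: 21829 = 11·1984 + 5
13: 21829 = 13·1679 + 2
17: 21829 = 17·1284 + 1
19: 21829 = 19·1148 + 17
23: 21829 = 23·949 + 2
29: 21829 = 29·752 + 21
31: 21829 = 31·704 + 5
37: 21829 = 37·589 + 36
41: 21829 = 41·532 + 17
43: 21829 = 43·507 + 28
47: 21829 = 47·464 + 21
53: 21829 = 53·411 + 46
59: 21829 = 59·369 + 58
61: 21829 = 61·357 + 52
67: 21829 = 67·325 + 54
71: 21829 = 71·307 + 32
73: 21829 = 73·299 + 2
79: 21829 = 79·276 + 25
83: 21829 = 83·263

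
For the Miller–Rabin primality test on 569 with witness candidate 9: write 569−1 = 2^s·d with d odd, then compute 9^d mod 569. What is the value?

569 − 1 = 568 = 2^3 · 71, so d = 71.
9^1 ≡ 9 (mod 569)
9^2 ≡ 9^2 = 81 ≡ 81 (mod 569)
9^4 ≡ 81^2 = 6561 ≡ 302 (mod 569)
9^8 ≡ 302^2 = 91204 ≡ 164 (mod 569)
9^16 ≡ 164^2 = 26896 ≡ 153 (mod 569)
9^32 ≡ 153^2 = 23409 ≡ 80 (mod 569)
9^64 ≡ 80^2 = 6400 ≡ 141 (mod 569)
71 = 64 + 4 + 2 + 1 in binary powers of 2.
So 9^71 ≡ 141 · 302 · 81 · 9 ≡ 483 (mod 569).
Squaring chain: 483 → 568 → 1; reaches −1, so base 9 does not prove 569 composite.

483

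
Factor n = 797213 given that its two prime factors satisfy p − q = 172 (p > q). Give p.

983

Since p = q + 172, we have 797213 = q(q + 172), so q² + 172q − 797213 = 0.
Discriminant: 172² + 4·797213 = 29584 + 3188852 = 3218436; √3218436 = 1794.
q = (−172 + 1794)/2 = 811, and p = q + 172 = 983.
Check: 811 · 983 = 797213.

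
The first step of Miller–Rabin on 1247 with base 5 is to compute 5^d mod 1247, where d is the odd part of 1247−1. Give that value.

1247 − 1 = 1246 = 2^1 · 623, so d = 623.
5^1 ≡ 5 (mod 1247)
5^2 ≡ 5^2 = 25 ≡ 25 (mod 1247)
5^4 ≡ 25^2 = 625 ≡ 625 (mod 1247)
5^8 ≡ 625^2 = 390625 ≡ 314 (mod 1247)
5^16 ≡ 314^2 = 98596 ≡ 83 (mod 1247)
5^32 ≡ 83^2 = 6889 ≡ 654 (mod 1247)
5^64 ≡ 654^2 = 427716 ≡ 1242 (mod 1247)
5^128 ≡ 1242^2 = 1542564 ≡ 25 (mod 1247)
5^256 ≡ 25^2 = 625 ≡ 625 (mod 1247)
5^512 ≡ 625^2 = 390625 ≡ 314 (mod 1247)
623 = 512 + 64 + 32 + 8 + 4 + 2 + 1 in binary powers of 2.
So 5^623 ≡ 314 · 1242 · 654 · 314 · 625 · 25 · 5 ≡ 695 (mod 1247).
Squaring chain: 695; never reaches −1, so base 5 is a Miller–Rabin witness that 1247 is composite.

695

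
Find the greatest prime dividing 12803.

59

12803 = 7 · 1829
1829 = 31 · 59
59 is prime.
So 12803 = 7 · 31 · 59; the largest prime factor is 59.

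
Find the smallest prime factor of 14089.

14089 is odd.
Digit sum 22, not divisible by 3.
Ends in 9: not divisible by 5.
7: 14089 = 7·2012 + 5
11: 14089 = 11·1280 + 9
13: 14089 = 13·1083 + 10
17: 14089 = 17·828 + 13
19: 14089 = 19·741 + 10
23: 14089 = 23·612 + 13
29: 14089 = 29·485 + 24
31: 14089 = 31·454 + 15
37: 14089 = 37·380 + 29
41: 14089 = 41·343 + 26
43: 14089 = 43·327 + 28
47: 14089 = 47·299 + 36
53: 14089 = 53·265 + 44
59: 14089 = 59·238 + 47
61: 14089 = 61·230 + 59
67: 14089 = 67·210 + 19
71: 14089 = 71·198 + 31
73: 14089 = 73·193

73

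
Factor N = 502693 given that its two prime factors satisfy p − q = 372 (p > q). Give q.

547

Since p = q + 372, we have 502693 = q(q + 372), so q² + 372q − 502693 = 0.
Discriminant: 372² + 4·502693 = 138384 + 2010772 = 2149156; √2149156 = 1466.
q = (−372 + 1466)/2 = 547, and p = q + 372 = 919.
Check: 547 · 919 = 502693.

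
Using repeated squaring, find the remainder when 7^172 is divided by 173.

7^1 ≡ 7 (mod 173)
7^2 ≡ 7^2 = 49 ≡ 49 (mod 173)
7^4 ≡ 49^2 = 2401 ≡ 152 (mod 173)
7^8 ≡ 152^2 = 23104 ≡ 95 (mod 173)
7^16 ≡ 95^2 = 9025 ≡ 29 (mod 173)
7^32 ≡ 29^2 = 841 ≡ 149 (mod 173)
7^64 ≡ 149^2 = 22201 ≡ 57 (mod 173)
7^128 ≡ 57^2 = 3249 ≡ 135 (mod 173)
172 = 128 + 32 + 8 + 4 in binary powers of 2.
So 7^172 ≡ 135 · 149 · 95 · 152 ≡ 1 (mod 173).
Since the result is 1, base 7 gives no evidence that 173 is composite.

1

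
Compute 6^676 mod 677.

6^1 ≡ 6 (mod 677)
6^2 ≡ 6^2 = 36 ≡ 36 (mod 677)
6^4 ≡ 36^2 = 1296 ≡ 619 (mod 677)
6^8 ≡ 619^2 = 383161 ≡ 656 (mod 677)
6^16 ≡ 656^2 = 430336 ≡ 441 (mod 677)
6^32 ≡ 441^2 = 194481 ≡ 182 (mod 677)
6^64 ≡ 182^2 = 33124 ≡ 628 (mod 677)
6^128 ≡ 628^2 = 394384 ≡ 370 (mod 677)
6^256 ≡ 370^2 = 136900 ≡ 146 (mod 677)
6^512 ≡ 146^2 = 21316 ≡ 329 (mod 677)
676 = 512 + 128 + 32 + 4 in binary powers of 2.
So 6^676 ≡ 329 · 370 · 182 · 619 ≡ 1 (mod 677).
Since the result is 1, base 6 gives no evidence that 677 is composite.

1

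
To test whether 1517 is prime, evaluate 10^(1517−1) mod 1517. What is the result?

10^1 ≡ 10 (mod 1517)
10^2 ≡ 10^2 = 100 ≡ 100 (mod 1517)
10^4 ≡ 100^2 = 10000 ≡ 898 (mod 1517)
10^8 ≡ 898^2 = 806404 ≡ 877 (mod 1517)
10^16 ≡ 877^2 = 769129 ≡ 10 (mod 1517)
10^32 ≡ 10^2 = 100 ≡ 100 (mod 1517)
10^64 ≡ 100^2 = 10000 ≡ 898 (mod 1517)
10^128 ≡ 898^2 = 806404 ≡ 877 (mod 1517)
10^256 ≡ 877^2 = 769129 ≡ 10 (mod 1517)
10^512 ≡ 10^2 = 100 ≡ 100 (mod 1517)
10^1024 ≡ 100^2 = 10000 ≡ 898 (mod 1517)
1516 = 1024 + 256 + 128 + 64 + 32 + 8 + 4 in binary powers of 2.
So 10^1516 ≡ 898 · 10 · 877 · 898 · 100 · 877 · 898 ≡ 10 (mod 1517).
Since 10 ≠ 1, base 10 is a Fermat witness: 1517 is composite.

10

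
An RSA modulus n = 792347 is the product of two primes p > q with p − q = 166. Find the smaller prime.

Since p = q + 166, we have 792347 = q(q + 166), so q² + 166q − 792347 = 0.
Discriminant: 166² + 4·792347 = 27556 + 3169388 = 3196944; √3196944 = 1788.
q = (−166 + 1788)/2 = 811, and p = q + 166 = 977.
Check: 811 · 977 = 792347.

811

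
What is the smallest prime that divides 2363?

17

2363 is odd.
Digit sum 14, not divisible by 3.
Ends in 3: not divisible by 5.
7: 2363 = 7·337 + 4
11: 2363 = 11·214 + 9
13: 2363 = 13·181 + 10
17: 2363 = 17·139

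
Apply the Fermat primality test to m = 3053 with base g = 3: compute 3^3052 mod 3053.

3^1 ≡ 3 (mod 3053)
3^2 ≡ 3^2 = 9 ≡ 9 (mod 3053)
3^4 ≡ 9^2 = 81 ≡ 81 (mod 3053)
3^8 ≡ 81^2 = 6561 ≡ 455 (mod 3053)
3^16 ≡ 455^2 = 207025 ≡ 2474 (mod 3053)
3^32 ≡ 2474^2 = 6120676 ≡ 2464 (mod 3053)
3^64 ≡ 2464^2 = 6071296 ≡ 1932 (mod 3053)
3^128 ≡ 1932^2 = 3732624 ≡ 1858 (mod 3053)
3^256 ≡ 1858^2 = 3452164 ≡ 2274 (mod 3053)
3^512 ≡ 2274^2 = 5171076 ≡ 2347 (mod 3053)
3^1024 ≡ 2347^2 = 5508409 ≡ 797 (mod 3053)
3^2048 ≡ 797^2 = 635209 ≡ 185 (mod 3053)
3052 = 2048 + 512 + 256 + 128 + 64 + 32 + 8 + 4 in binary powers of 2.
So 3^3052 ≡ 185 · 2347 · 2274 · 1858 · 1932 · 2464 · 455 · 81 ≡ 909 (mod 3053).
Since 909 ≠ 1, base 3 is a Fermat witness: 3053 is composite.

909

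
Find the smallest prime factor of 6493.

43

6493 is odd.
Digit sum 22, not divisible by 3.
Ends in 3: not divisible by 5.
7: 6493 = 7·927 + 4
11: 6493 = 11·590 + 3
13: 6493 = 13·499 + 6
17: 6493 = 17·381 + 16
19: 6493 = 19·341 + 14
23: 6493 = 23·282 + 7
29: 6493 = 29·223 + 26
31: 6493 = 31·209 + 14
37: 6493 = 37·175 + 18
41: 6493 = 41·158 + 15
43: 6493 = 43·151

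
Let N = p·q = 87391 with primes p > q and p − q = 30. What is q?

Since p = q + 30, we have 87391 = q(q + 30), so q² + 30q − 87391 = 0.
Discriminant: 30² + 4·87391 = 900 + 349564 = 350464; √350464 = 592.
q = (−30 + 592)/2 = 281, and p = q + 30 = 311.
Check: 281 · 311 = 87391.

281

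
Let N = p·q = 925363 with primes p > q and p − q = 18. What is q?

953

Since p = q + 18, we have 925363 = q(q + 18), so q² + 18q − 925363 = 0.
Discriminant: 18² + 4·925363 = 324 + 3701452 = 3701776; √3701776 = 1924.
q = (−18 + 1924)/2 = 953, and p = q + 18 = 971.
Check: 953 · 971 = 925363.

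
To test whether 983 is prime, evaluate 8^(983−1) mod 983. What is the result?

8^1 ≡ 8 (mod 983)
8^2 ≡ 8^2 = 64 ≡ 64 (mod 983)
8^4 ≡ 64^2 = 4096 ≡ 164 (mod 983)
8^8 ≡ 164^2 = 26896 ≡ 355 (mod 983)
8^16 ≡ 355^2 = 126025 ≡ 201 (mod 983)
8^32 ≡ 201^2 = 40401 ≡ 98 (mod 983)
8^64 ≡ 98^2 = 9604 ≡ 757 (mod 983)
8^128 ≡ 757^2 = 573049 ≡ 943 (mod 983)
8^256 ≡ 943^2 = 889249 ≡ 617 (mod 983)
8^512 ≡ 617^2 = 380689 ≡ 268 (mod 983)
982 = 512 + 256 + 128 + 64 + 16 + 4 + 2 in binary powers of 2.
So 8^982 ≡ 268 · 617 · 943 · 757 · 201 · 164 · 64 ≡ 1 (mod 983).
Since the result is 1, base 8 gives no evidence that 983 is composite.

1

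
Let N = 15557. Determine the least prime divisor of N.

47

15557 is odd.
Digit sum 23, not divisible by 3.
Ends in 7: not divisible by 5.
7: 15557 = 7·2222 + 3
11: 15557 = 11·1414 + 3
13: 15557 = 13·1196 + 9
17: 15557 = 17·915 + 2
19: 15557 = 19·818 + 15
23: 15557 = 23·676 + 9
29: 15557 = 29·536 + 13
31: 15557 = 31·501 + 26
37: 15557 = 37·420 + 17
41: 15557 = 41·379 + 18
43: 15557 = 43·361 + 34
47: 15557 = 47·331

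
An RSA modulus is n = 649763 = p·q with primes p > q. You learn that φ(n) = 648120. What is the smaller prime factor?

φ(n) = (p−1)(q−1) = n − (p+q) + 1, so p + q = 649763 − 648120 + 1 = 1644.
p and q are the roots of t² − 1644t + 649763 = 0.
Discriminant: 1644² − 4·649763 = 2702736 − 2599052 = 103684; √103684 = 322.
q = (1644 − 322)/2 = 661, p = (1644 + 322)/2 = 983.
Check: 661 · 983 = 649763.

661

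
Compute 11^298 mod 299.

11^1 ≡ 11 (mod 299)
11^2 ≡ 11^2 = 121 ≡ 121 (mod 299)
11^4 ≡ 121^2 = 14641 ≡ 289 (mod 299)
11^8 ≡ 289^2 = 83521 ≡ 100 (mod 299)
11^16 ≡ 100^2 = 10000 ≡ 133 (mod 299)
11^32 ≡ 133^2 = 17689 ≡ 48 (mod 299)
11^64 ≡ 48^2 = 2304 ≡ 211 (mod 299)
11^128 ≡ 211^2 = 44521 ≡ 269 (mod 299)
11^256 ≡ 269^2 = 72361 ≡ 3 (mod 299)
298 = 256 + 32 + 8 + 2 in binary powers of 2.
So 11^298 ≡ 3 · 48 · 100 · 121 ≡ 127 (mod 299).
Since 127 ≠ 1, base 11 is a Fermat witness: 299 is composite.

127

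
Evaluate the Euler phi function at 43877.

Factor: 43877 = 17 · 29 · 89.
φ(43877) = (17−1) · (29−1) · (89−1) = 16 · 28 · 88 = 39424.

39424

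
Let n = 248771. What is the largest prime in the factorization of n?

79

248771 = 47 · 5293
5293 = 67 · 79
79 is prime.
So 248771 = 47 · 67 · 79; the largest prime factor is 79.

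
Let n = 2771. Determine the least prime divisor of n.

2771 is odd.
Digit sum 17, not divisible by 3.
Ends in 1: not divisible by 5.
7: 2771 = 7·395 + 6
11: 2771 = 11·251 + 10
13: 2771 = 13·213 + 2
17: 2771 = 17·163

17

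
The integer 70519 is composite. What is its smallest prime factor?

70519 is odd.
Digit sum 22, not divisible by 3.
Ends in 9: not divisible by 5.
7: 70519 = 7·10074 + 1
11: 70519 = 11·6410 + 9
13: 70519 = 13·5424 + 7
17: 70519 = 17·4148 + 3
19: 70519 = 19·3711 + 10
23: 70519 = 23·3066 + 1
29: 70519 = 29·2431 + 20
31: 70519 = 31·2274 + 25
37: 70519 = 37·1905 + 34
41: 70519 = 41·1719 + 40
43: 70519 = 43·1639 + 42
47: 70519 = 47·1500 + 19
53: 70519 = 53·1330 + 29
59: 70519 = 59·1195 + 14
61: 70519 = 61·1156 + 3
67: 70519 = 67·1052 + 35
71: 70519 = 71·993 + 16
73: 70519 = 73·966 + 1
79: 70519 = 79·892 + 51
83: 70519 = 83·849 + 52
89: 70519 = 89·792 + 31
97: 70519 = 97·727

97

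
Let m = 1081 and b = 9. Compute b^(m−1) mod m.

9^1 ≡ 9 (mod 1081)
9^2 ≡ 9^2 = 81 ≡ 81 (mod 1081)
9^4 ≡ 81^2 = 6561 ≡ 75 (mod 1081)
9^8 ≡ 75^2 = 5625 ≡ 220 (mod 1081)
9^16 ≡ 220^2 = 48400 ≡ 836 (mod 1081)
9^32 ≡ 836^2 = 698896 ≡ 570 (mod 1081)
9^64 ≡ 570^2 = 324900 ≡ 600 (mod 1081)
9^128 ≡ 600^2 = 360000 ≡ 27 (mod 1081)
9^256 ≡ 27^2 = 729 ≡ 729 (mod 1081)
9^512 ≡ 729^2 = 531441 ≡ 670 (mod 1081)
9^1024 ≡ 670^2 = 448900 ≡ 285 (mod 1081)
1080 = 1024 + 32 + 16 + 8 in binary powers of 2.
So 9^1080 ≡ 285 · 570 · 836 · 220 ≡ 679 (mod 1081).
Since 679 ≠ 1, base 9 is a Fermat witness: 1081 is composite.

679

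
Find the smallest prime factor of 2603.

19

2603 is odd.
Digit sum 11, not divisible by 3.
Ends in 3: not divisible by 5.
7: 2603 = 7·371 + 6
11: 2603 = 11·236 + 7
13: 2603 = 13·200 + 3
17: 2603 = 17·153 + 2
19: 2603 = 19·137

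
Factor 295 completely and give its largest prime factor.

295 = 5 · 59
59 is prime.
So 295 = 5 · 59; the largest prime factor is 59.

59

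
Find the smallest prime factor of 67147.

83

67147 is odd.
Digit sum 25, not divisible by 3.
Ends in 7: not divisible by 5.
7: 67147 = 7·9592 + 3
11: 67147 = 11·6104 + 3
13: 67147 = 13·5165 + 2
17: 67147 = 17·3949 + 14
19: 67147 = 19·3534 + 1
23: 67147 = 23·2919 + 10
29: 67147 = 29·2315 + 12
31: 67147 = 31·2166 + 1
37: 67147 = 37·1814 + 29
41: 67147 = 41·1637 + 30
43: 67147 = 43·1561 + 24
47: 67147 = 47·1428 + 31
53: 67147 = 53·1266 + 49
59: 67147 = 59·1138 + 5
61: 67147 = 61·1100 + 47
67: 67147 = 67·1002 + 13
71: 67147 = 71·945 + 52
73: 67147 = 73·919 + 60
79: 67147 = 79·849 + 76
83: 67147 = 83·809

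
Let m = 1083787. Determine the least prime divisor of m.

1083787 is odd.
Digit sum 34, not divisible by 3.
Ends in 7: not divisible by 5.
7: 1083787 = 7·154826 + 5
11: 1083787 = 11·98526 + 1
13: 1083787 = 13·83368 + 3
17: 1083787 = 17·63752 + 3
19: 1083787 = 19·57041 + 8
23: 1083787 = 23·47121 + 4
29: 1083787 = 29·37371 + 28
31: 1083787 = 31·34960 + 27
37: 1083787 = 37·29291 + 20
41: 1083787 = 41·26433 + 34
43: 1083787 = 43·25204 + 15
47: 1083787 = 47·23059 + 14
53: 1083787 = 53·20448 + 43
59: 1083787 = 59·18369 + 16
61: 1083787 = 61·17767

61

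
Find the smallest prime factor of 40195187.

73

40195187 is odd.
Digit sum 35, not divisible by 3.
Ends in 7: not divisible by 5.
7: 40195187 = 7·5742169 + 4
11: 40195187 = 11·3654107 + 10
13: 40195187 = 13·3091937 + 6
17: 40195187 = 17·2364422 + 13
19: 40195187 = 19·2115536 + 3
23: 40195187 = 23·1747616 + 19
29: 40195187 = 29·1386040 + 27
31: 40195187 = 31·1296618 + 29
37: 40195187 = 37·1086356 + 15
41: 40195187 = 41·980370 + 17
43: 40195187 = 43·934771 + 34
47: 40195187 = 47·855216 + 35
53: 40195187 = 53·758399 + 40
59: 40195187 = 59·681274 + 21
61: 40195187 = 61·658937 + 30
67: 40195187 = 67·599928 + 11
71: 40195187 = 71·566129 + 28
73: 40195187 = 73·550619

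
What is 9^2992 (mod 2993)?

575

9^1 ≡ 9 (mod 2993)
9^2 ≡ 9^2 = 81 ≡ 81 (mod 2993)
9^4 ≡ 81^2 = 6561 ≡ 575 (mod 2993)
9^8 ≡ 575^2 = 330625 ≡ 1395 (mod 2993)
9^16 ≡ 1395^2 = 1946025 ≡ 575 (mod 2993)
9^32 ≡ 575^2 = 330625 ≡ 1395 (mod 2993)
9^64 ≡ 1395^2 = 1946025 ≡ 575 (mod 2993)
9^128 ≡ 575^2 = 330625 ≡ 1395 (mod 2993)
9^256 ≡ 1395^2 = 1946025 ≡ 575 (mod 2993)
9^512 ≡ 575^2 = 330625 ≡ 1395 (mod 2993)
9^1024 ≡ 1395^2 = 1946025 ≡ 575 (mod 2993)
9^2048 ≡ 575^2 = 330625 ≡ 1395 (mod 2993)
2992 = 2048 + 512 + 256 + 128 + 32 + 16 in binary powers of 2.
So 9^2992 ≡ 1395 · 1395 · 575 · 1395 · 1395 · 575 ≡ 575 (mod 2993).
Since 575 ≠ 1, base 9 is a Fermat witness: 2993 is composite.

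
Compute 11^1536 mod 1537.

1022

11^1 ≡ 11 (mod 1537)
11^2 ≡ 11^2 = 121 ≡ 121 (mod 1537)
11^4 ≡ 121^2 = 14641 ≡ 808 (mod 1537)
11^8 ≡ 808^2 = 652864 ≡ 1176 (mod 1537)
11^16 ≡ 1176^2 = 1382976 ≡ 1213 (mod 1537)
11^32 ≡ 1213^2 = 1471369 ≡ 460 (mod 1537)
11^64 ≡ 460^2 = 211600 ≡ 1031 (mod 1537)
11^128 ≡ 1031^2 = 1062961 ≡ 894 (mod 1537)
11^256 ≡ 894^2 = 799236 ≡ 1533 (mod 1537)
11^512 ≡ 1533^2 = 2350089 ≡ 16 (mod 1537)
11^1024 ≡ 16^2 = 256 ≡ 256 (mod 1537)
1536 = 1024 + 512 in binary powers of 2.
So 11^1536 ≡ 256 · 16 ≡ 1022 (mod 1537).
Since 1022 ≠ 1, base 11 is a Fermat witness: 1537 is composite.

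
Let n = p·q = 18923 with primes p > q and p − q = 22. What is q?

127

Since p = q + 22, we have 18923 = q(q + 22), so q² + 22q − 18923 = 0.
Discriminant: 22² + 4·18923 = 484 + 75692 = 76176; √76176 = 276.
q = (−22 + 276)/2 = 127, and p = q + 22 = 149.
Check: 127 · 149 = 18923.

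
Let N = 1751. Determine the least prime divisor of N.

17

1751 is odd.
Digit sum 14, not divisible by 3.
Ends in 1: not divisible by 5.
7: 1751 = 7·250 + 1
11: 1751 = 11·159 + 2
13: 1751 = 13·134 + 9
17: 1751 = 17·103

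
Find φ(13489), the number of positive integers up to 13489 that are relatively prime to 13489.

Factor: 13489 = 7 · 41 · 47.
φ(13489) = (7−1) · (41−1) · (47−1) = 6 · 40 · 46 = 11040.

11040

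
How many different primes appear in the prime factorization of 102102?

6

102102 = 2 · 51051
51051 = 3 · 17017
17017 = 7 · 2431
2431 = 11 · 221
221 = 13 · 17
102102 = 2 · 3 · 7 · 11 · 13 · 17, which has 6 distinct prime factors.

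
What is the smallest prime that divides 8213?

43

8213 is odd.
Digit sum 14, not divisible by 3.
Ends in 3: not divisible by 5.
7: 8213 = 7·1173 + 2
11: 8213 = 11·746 + 7
13: 8213 = 13·631 + 10
17: 8213 = 17·483 + 2
19: 8213 = 19·432 + 5
23: 8213 = 23·357 + 2
29: 8213 = 29·283 + 6
31: 8213 = 31·264 + 29
37: 8213 = 37·221 + 36
41: 8213 = 41·200 + 13
43: 8213 = 43·191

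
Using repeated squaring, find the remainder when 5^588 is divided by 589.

125

5^1 ≡ 5 (mod 589)
5^2 ≡ 5^2 = 25 ≡ 25 (mod 589)
5^4 ≡ 25^2 = 625 ≡ 36 (mod 589)
5^8 ≡ 36^2 = 1296 ≡ 118 (mod 589)
5^16 ≡ 118^2 = 13924 ≡ 377 (mod 589)
5^32 ≡ 377^2 = 142129 ≡ 180 (mod 589)
5^64 ≡ 180^2 = 32400 ≡ 5 (mod 589)
5^128 ≡ 5^2 = 25 ≡ 25 (mod 589)
5^256 ≡ 25^2 = 625 ≡ 36 (mod 589)
5^512 ≡ 36^2 = 1296 ≡ 118 (mod 589)
588 = 512 + 64 + 8 + 4 in binary powers of 2.
So 5^588 ≡ 118 · 5 · 118 · 36 ≡ 125 (mod 589).
Since 125 ≠ 1, base 5 is a Fermat witness: 589 is composite.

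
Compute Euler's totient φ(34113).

Factor: 34113 = 3 · 83 · 137.
φ(34113) = (3−1) · (83−1) · (137−1) = 2 · 82 · 136 = 22304.

22304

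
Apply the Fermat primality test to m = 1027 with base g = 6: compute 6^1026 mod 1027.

6^1 ≡ 6 (mod 1027)
6^2 ≡ 6^2 = 36 ≡ 36 (mod 1027)
6^4 ≡ 36^2 = 1296 ≡ 269 (mod 1027)
6^8 ≡ 269^2 = 72361 ≡ 471 (mod 1027)
6^16 ≡ 471^2 = 221841 ≡ 9 (mod 1027)
6^32 ≡ 9^2 = 81 ≡ 81 (mod 1027)
6^64 ≡ 81^2 = 6561 ≡ 399 (mod 1027)
6^128 ≡ 399^2 = 159201 ≡ 16 (mod 1027)
6^256 ≡ 16^2 = 256 ≡ 256 (mod 1027)
6^512 ≡ 256^2 = 65536 ≡ 835 (mod 1027)
6^1024 ≡ 835^2 = 697225 ≡ 919 (mod 1027)
1026 = 1024 + 2 in binary powers of 2.
So 6^1026 ≡ 919 · 36 ≡ 220 (mod 1027).
Since 220 ≠ 1, base 6 is a Fermat witness: 1027 is composite.

220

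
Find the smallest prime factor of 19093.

19093 is odd.
Digit sum 22, not divisible by 3.
Ends in 3: not divisible by 5.
7: 19093 = 7·2727 + 4
11: 19093 = 11·1735 + 8
13: 19093 = 13·1468 + 9
17: 19093 = 17·1123 + 2
19: 19093 = 19·1004 + 17
23: 19093 = 23·830 + 3
29: 19093 = 29·658 + 11
31: 19093 = 31·615 + 28
37: 19093 = 37·516 + 1
41: 19093 = 41·465 + 28
43: 19093 = 43·444 + 1
47: 19093 = 47·406 + 11
53: 19093 = 53·360 + 13
59: 19093 = 59·323 + 36
61: 19093 = 61·313

61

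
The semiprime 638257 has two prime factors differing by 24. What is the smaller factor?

787

Since p = q + 24, we have 638257 = q(q + 24), so q² + 24q − 638257 = 0.
Discriminant: 24² + 4·638257 = 576 + 2553028 = 2553604; √2553604 = 1598.
q = (−24 + 1598)/2 = 787, and p = q + 24 = 811.
Check: 787 · 811 = 638257.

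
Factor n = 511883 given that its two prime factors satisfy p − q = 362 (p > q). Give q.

557

Since p = q + 362, we have 511883 = q(q + 362), so q² + 362q − 511883 = 0.
Discriminant: 362² + 4·511883 = 131044 + 2047532 = 2178576; √2178576 = 1476.
q = (−362 + 1476)/2 = 557, and p = q + 362 = 919.
Check: 557 · 919 = 511883.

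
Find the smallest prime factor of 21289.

61

21289 is odd.
Digit sum 22, not divisible by 3.
Ends in 9: not divisible by 5.
7: 21289 = 7·3041 + 2
11: 21289 = 11·1935 + 4
13: 21289 = 13·1637 + 8
17: 21289 = 17·1252 + 5
19: 21289 = 19·1120 + 9
23: 21289 = 23·925 + 14
29: 21289 = 29·734 + 3
31: 21289 = 31·686 + 23
37: 21289 = 37·575 + 14
41: 21289 = 41·519 + 10
43: 21289 = 43·495 + 4
47: 21289 = 47·452 + 45
53: 21289 = 53·401 + 36
59: 21289 = 59·360 + 49
61: 21289 = 61·349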